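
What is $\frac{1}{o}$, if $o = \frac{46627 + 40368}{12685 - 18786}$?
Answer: $- \frac{6101}{86995} \approx -0.07013$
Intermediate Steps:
$o = - \frac{86995}{6101}$ ($o = \frac{86995}{-6101} = 86995 \left(- \frac{1}{6101}\right) = - \frac{86995}{6101} \approx -14.259$)
$\frac{1}{o} = \frac{1}{- \frac{86995}{6101}} = - \frac{6101}{86995}$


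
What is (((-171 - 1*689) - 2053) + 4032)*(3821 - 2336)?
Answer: 1661715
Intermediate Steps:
(((-171 - 1*689) - 2053) + 4032)*(3821 - 2336) = (((-171 - 689) - 2053) + 4032)*1485 = ((-860 - 2053) + 4032)*1485 = (-2913 + 4032)*1485 = 1119*1485 = 1661715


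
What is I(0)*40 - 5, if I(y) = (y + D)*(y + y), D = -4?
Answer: -5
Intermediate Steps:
I(y) = 2*y*(-4 + y) (I(y) = (y - 4)*(y + y) = (-4 + y)*(2*y) = 2*y*(-4 + y))
I(0)*40 - 5 = (2*0*(-4 + 0))*40 - 5 = (2*0*(-4))*40 - 5 = 0*40 - 5 = 0 - 5 = -5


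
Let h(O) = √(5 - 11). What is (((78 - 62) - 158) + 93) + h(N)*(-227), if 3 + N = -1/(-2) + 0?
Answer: -49 - 227*I*√6 ≈ -49.0 - 556.03*I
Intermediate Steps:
N = -5/2 (N = -3 + (-1/(-2) + 0) = -3 + (-1*(-½) + 0) = -3 + (½ + 0) = -3 + ½ = -5/2 ≈ -2.5000)
h(O) = I*√6 (h(O) = √(-6) = I*√6)
(((78 - 62) - 158) + 93) + h(N)*(-227) = (((78 - 62) - 158) + 93) + (I*√6)*(-227) = ((16 - 158) + 93) - 227*I*√6 = (-142 + 93) - 227*I*√6 = -49 - 227*I*√6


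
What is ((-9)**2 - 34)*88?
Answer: 4136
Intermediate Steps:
((-9)**2 - 34)*88 = (81 - 34)*88 = 47*88 = 4136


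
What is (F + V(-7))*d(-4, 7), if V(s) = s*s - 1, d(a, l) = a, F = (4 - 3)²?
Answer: -196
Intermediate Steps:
F = 1 (F = 1² = 1)
V(s) = -1 + s² (V(s) = s² - 1 = -1 + s²)
(F + V(-7))*d(-4, 7) = (1 + (-1 + (-7)²))*(-4) = (1 + (-1 + 49))*(-4) = (1 + 48)*(-4) = 49*(-4) = -196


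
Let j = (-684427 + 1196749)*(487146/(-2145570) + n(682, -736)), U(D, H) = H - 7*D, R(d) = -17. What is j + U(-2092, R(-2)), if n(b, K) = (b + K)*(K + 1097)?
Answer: -3571410961684897/357595 ≈ -9.9873e+9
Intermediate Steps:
n(b, K) = (1097 + K)*(K + b) (n(b, K) = (K + b)*(1097 + K) = (1097 + K)*(K + b))
j = -3571416192226962/357595 (j = (-684427 + 1196749)*(487146/(-2145570) + ((-736)² + 1097*(-736) + 1097*682 - 736*682)) = 512322*(487146*(-1/2145570) + (541696 - 807392 + 748154 - 501952)) = 512322*(-81191/357595 - 19494) = 512322*(-6971038121/357595) = -3571416192226962/357595 ≈ -9.9873e+9)
j + U(-2092, R(-2)) = -3571416192226962/357595 + (-17 - 7*(-2092)) = -3571416192226962/357595 + (-17 + 14644) = -3571416192226962/357595 + 14627 = -3571410961684897/357595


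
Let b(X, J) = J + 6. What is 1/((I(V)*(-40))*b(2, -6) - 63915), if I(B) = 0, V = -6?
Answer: -1/63915 ≈ -1.5646e-5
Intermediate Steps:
b(X, J) = 6 + J
1/((I(V)*(-40))*b(2, -6) - 63915) = 1/((0*(-40))*(6 - 6) - 63915) = 1/(0*0 - 63915) = 1/(0 - 63915) = 1/(-63915) = -1/63915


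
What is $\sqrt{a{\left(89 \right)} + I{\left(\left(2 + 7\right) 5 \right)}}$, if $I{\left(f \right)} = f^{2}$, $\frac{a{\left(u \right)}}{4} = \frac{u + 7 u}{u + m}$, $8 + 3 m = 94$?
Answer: $\frac{\sqrt{255349257}}{353} \approx 45.268$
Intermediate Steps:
$m = \frac{86}{3}$ ($m = - \frac{8}{3} + \frac{1}{3} \cdot 94 = - \frac{8}{3} + \frac{94}{3} = \frac{86}{3} \approx 28.667$)
$a{\left(u \right)} = \frac{32 u}{\frac{86}{3} + u}$ ($a{\left(u \right)} = 4 \frac{u + 7 u}{u + \frac{86}{3}} = 4 \frac{8 u}{\frac{86}{3} + u} = \frac{32 u}{\frac{86}{3} + u}$)
$\sqrt{a{\left(89 \right)} + I{\left(\left(2 + 7\right) 5 \right)}} = \sqrt{96 \cdot 89 \frac{1}{86 + 3 \cdot 89} + \left(\left(2 + 7\right) 5\right)^{2}} = \sqrt{96 \cdot 89 \frac{1}{86 + 267} + \left(9 \cdot 5\right)^{2}} = \sqrt{96 \cdot 89 \cdot \frac{1}{353} + 45^{2}} = \sqrt{96 \cdot 89 \cdot \frac{1}{353} + 2025} = \sqrt{\frac{8544}{353} + 2025} = \sqrt{\frac{723369}{353}} = \frac{\sqrt{255349257}}{353}$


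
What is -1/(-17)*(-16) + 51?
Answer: 851/17 ≈ 50.059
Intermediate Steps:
-1/(-17)*(-16) + 51 = -1*(-1/17)*(-16) + 51 = (1/17)*(-16) + 51 = -16/17 + 51 = 851/17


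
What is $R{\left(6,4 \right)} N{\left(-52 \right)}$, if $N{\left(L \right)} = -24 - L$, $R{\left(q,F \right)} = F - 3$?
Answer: $28$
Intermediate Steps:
$R{\left(q,F \right)} = -3 + F$ ($R{\left(q,F \right)} = F - 3 = -3 + F$)
$R{\left(6,4 \right)} N{\left(-52 \right)} = \left(-3 + 4\right) \left(-24 - -52\right) = 1 \left(-24 + 52\right) = 1 \cdot 28 = 28$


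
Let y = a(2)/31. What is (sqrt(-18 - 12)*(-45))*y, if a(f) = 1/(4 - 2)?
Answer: -45*I*sqrt(30)/62 ≈ -3.9754*I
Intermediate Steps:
a(f) = 1/2
y = 1/62 (y = (1/2)/31 = (1/2)*(1/31) = 1/62 ≈ 0.016129)
(sqrt(-18 - 12)*(-45))*y = (sqrt(-18 - 12)*(-45))*(1/62) = (sqrt(-30)*(-45))*(1/62) = ((I*sqrt(30))*(-45))*(1/62) = -45*I*sqrt(30)*(1/62) = -45*I*sqrt(30)/62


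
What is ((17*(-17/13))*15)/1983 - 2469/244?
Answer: -21568697/2096692 ≈ -10.287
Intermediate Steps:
((17*(-17/13))*15)/1983 - 2469/244 = ((17*(-17*1/13))*15)*(1/1983) - 2469*1/244 = ((17*(-17/13))*15)*(1/1983) - 2469/244 = -289/13*15*(1/1983) - 2469/244 = -4335/13*1/1983 - 2469/244 = -1445/8593 - 2469/244 = -21568697/2096692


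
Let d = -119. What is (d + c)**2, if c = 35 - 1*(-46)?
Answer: 1444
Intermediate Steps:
c = 81 (c = 35 + 46 = 81)
(d + c)**2 = (-119 + 81)**2 = (-38)**2 = 1444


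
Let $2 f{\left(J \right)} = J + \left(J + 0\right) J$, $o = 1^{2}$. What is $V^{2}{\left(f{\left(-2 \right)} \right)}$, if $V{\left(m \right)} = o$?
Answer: $1$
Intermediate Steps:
$o = 1$
$f{\left(J \right)} = \frac{J}{2} + \frac{J^{2}}{2}$ ($f{\left(J \right)} = \frac{J + \left(J + 0\right) J}{2} = \frac{J + J J}{2} = \frac{J + J^{2}}{2} = \frac{J}{2} + \frac{J^{2}}{2}$)
$V{\left(m \right)} = 1$
$V^{2}{\left(f{\left(-2 \right)} \right)} = 1^{2} = 1$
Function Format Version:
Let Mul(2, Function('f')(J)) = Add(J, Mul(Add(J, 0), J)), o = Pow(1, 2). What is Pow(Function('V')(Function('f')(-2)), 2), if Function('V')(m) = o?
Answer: 1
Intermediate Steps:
o = 1
Function('f')(J) = Add(Mul(Rational(1, 2), J), Mul(Rational(1, 2), Pow(J, 2))) (Function('f')(J) = Mul(Rational(1, 2), Add(J, Mul(Add(J, 0), J))) = Mul(Rational(1, 2), Add(J, Mul(J, J))) = Mul(Rational(1, 2), Add(J, Pow(J, 2))) = Add(Mul(Rational(1, 2), J), Mul(Rational(1, 2), Pow(J, 2))))
Function('V')(m) = 1
Pow(Function('V')(Function('f')(-2)), 2) = Pow(1, 2) = 1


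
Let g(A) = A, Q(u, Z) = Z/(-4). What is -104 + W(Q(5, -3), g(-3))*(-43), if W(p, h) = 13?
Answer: -663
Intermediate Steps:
Q(u, Z) = -Z/4 (Q(u, Z) = Z*(-1/4) = -Z/4)
-104 + W(Q(5, -3), g(-3))*(-43) = -104 + 13*(-43) = -104 - 559 = -663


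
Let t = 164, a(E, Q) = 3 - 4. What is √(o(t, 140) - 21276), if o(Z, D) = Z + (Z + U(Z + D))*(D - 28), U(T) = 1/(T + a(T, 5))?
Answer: 2*I*√62972490/303 ≈ 52.38*I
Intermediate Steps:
a(E, Q) = -1
U(T) = 1/(-1 + T) (U(T) = 1/(T - 1) = 1/(-1 + T))
o(Z, D) = Z + (-28 + D)*(Z + 1/(-1 + D + Z)) (o(Z, D) = Z + (Z + 1/(-1 + (Z + D)))*(D - 28) = Z + (Z + 1/(-1 + (D + Z)))*(-28 + D) = Z + (Z + 1/(-1 + D + Z))*(-28 + D) = Z + (-28 + D)*(Z + 1/(-1 + D + Z)))
√(o(t, 140) - 21276) = √((-28 + 140 + 164*(-27 + 140)*(-1 + 140 + 164))/(-1 + 140 + 164) - 21276) = √((-28 + 140 + 164*113*303)/303 - 21276) = √((-28 + 140 + 5615196)/303 - 21276) = √((1/303)*5615308 - 21276) = √(5615308/303 - 21276) = √(-831320/303) = 2*I*√62972490/303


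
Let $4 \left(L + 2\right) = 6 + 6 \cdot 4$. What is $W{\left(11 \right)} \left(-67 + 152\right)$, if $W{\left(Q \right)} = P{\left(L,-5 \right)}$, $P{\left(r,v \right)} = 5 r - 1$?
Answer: $\frac{4505}{2} \approx 2252.5$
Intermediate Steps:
$L = \frac{11}{2}$ ($L = -2 + \frac{6 + 6 \cdot 4}{4} = -2 + \frac{6 + 24}{4} = -2 + \frac{1}{4} \cdot 30 = -2 + \frac{15}{2} = \frac{11}{2} \approx 5.5$)
$P{\left(r,v \right)} = -1 + 5 r$
$W{\left(Q \right)} = \frac{53}{2}$ ($W{\left(Q \right)} = -1 + 5 \cdot \frac{11}{2} = -1 + \frac{55}{2} = \frac{53}{2}$)
$W{\left(11 \right)} \left(-67 + 152\right) = \frac{53 \left(-67 + 152\right)}{2} = \frac{53}{2} \cdot 85 = \frac{4505}{2}$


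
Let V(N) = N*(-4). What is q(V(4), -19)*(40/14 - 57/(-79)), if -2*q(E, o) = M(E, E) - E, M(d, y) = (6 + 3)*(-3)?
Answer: 21769/1106 ≈ 19.683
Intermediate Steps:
M(d, y) = -27 (M(d, y) = 9*(-3) = -27)
V(N) = -4*N
q(E, o) = 27/2 + E/2 (q(E, o) = -(-27 - E)/2 = 27/2 + E/2)
q(V(4), -19)*(40/14 - 57/(-79)) = (27/2 + (-4*4)/2)*(40/14 - 57/(-79)) = (27/2 + (½)*(-16))*(40*(1/14) - 57*(-1/79)) = (27/2 - 8)*(20/7 + 57/79) = (11/2)*(1979/553) = 21769/1106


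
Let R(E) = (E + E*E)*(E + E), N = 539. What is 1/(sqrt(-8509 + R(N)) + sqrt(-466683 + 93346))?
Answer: 1/(sqrt(313754171) + I*sqrt(373337)) ≈ 5.6388e-5 - 1.9451e-6*I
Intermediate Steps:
R(E) = 2*E*(E + E**2) (R(E) = (E + E**2)*(2*E) = 2*E*(E + E**2))
1/(sqrt(-8509 + R(N)) + sqrt(-466683 + 93346)) = 1/(sqrt(-8509 + 2*539**2*(1 + 539)) + sqrt(-466683 + 93346)) = 1/(sqrt(-8509 + 2*290521*540) + sqrt(-373337)) = 1/(sqrt(-8509 + 313762680) + I*sqrt(373337)) = 1/(sqrt(313754171) + I*sqrt(373337))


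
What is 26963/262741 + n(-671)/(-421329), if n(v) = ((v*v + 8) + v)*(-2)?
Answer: 247605440423/110700402789 ≈ 2.2367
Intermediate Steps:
n(v) = -16 - 2*v - 2*v² (n(v) = ((v² + 8) + v)*(-2) = ((8 + v²) + v)*(-2) = (8 + v + v²)*(-2) = -16 - 2*v - 2*v²)
26963/262741 + n(-671)/(-421329) = 26963/262741 + (-16 - 2*(-671) - 2*(-671)²)/(-421329) = 26963*(1/262741) + (-16 + 1342 - 2*450241)*(-1/421329) = 26963/262741 + (-16 + 1342 - 900482)*(-1/421329) = 26963/262741 - 899156*(-1/421329) = 26963/262741 + 899156/421329 = 247605440423/110700402789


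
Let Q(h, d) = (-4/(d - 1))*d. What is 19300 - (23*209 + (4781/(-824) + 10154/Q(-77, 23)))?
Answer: 320799227/18952 ≈ 16927.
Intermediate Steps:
Q(h, d) = -4*d/(-1 + d) (Q(h, d) = (-4/(-1 + d))*d = -4*d/(-1 + d))
19300 - (23*209 + (4781/(-824) + 10154/Q(-77, 23))) = 19300 - (23*209 + (4781/(-824) + 10154/((-4*23/(-1 + 23))))) = 19300 - (4807 + (4781*(-1/824) + 10154/((-4*23/22)))) = 19300 - (4807 + (-4781/824 + 10154/((-4*23*1/22)))) = 19300 - (4807 + (-4781/824 + 10154/(-46/11))) = 19300 - (4807 + (-4781/824 + 10154*(-11/46))) = 19300 - (4807 + (-4781/824 - 55847/23)) = 19300 - (4807 - 46127891/18952) = 19300 - 1*44974373/18952 = 19300 - 44974373/18952 = 320799227/18952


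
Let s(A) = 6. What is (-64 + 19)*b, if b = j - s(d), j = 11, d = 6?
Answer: -225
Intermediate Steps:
b = 5 (b = 11 - 1*6 = 11 - 6 = 5)
(-64 + 19)*b = (-64 + 19)*5 = -45*5 = -225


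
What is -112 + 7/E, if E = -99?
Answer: -11095/99 ≈ -112.07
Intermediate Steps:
-112 + 7/E = -112 + 7/(-99) = -112 + 7*(-1/99) = -112 - 7/99 = -11095/99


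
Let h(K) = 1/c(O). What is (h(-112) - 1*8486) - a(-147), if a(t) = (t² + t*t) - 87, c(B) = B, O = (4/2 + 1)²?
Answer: -464552/9 ≈ -51617.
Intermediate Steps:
O = 9 (O = (4*(½) + 1)² = (2 + 1)² = 3² = 9)
a(t) = -87 + 2*t² (a(t) = (t² + t²) - 87 = 2*t² - 87 = -87 + 2*t²)
h(K) = ⅑ (h(K) = 1/9 = ⅑)
(h(-112) - 1*8486) - a(-147) = (⅑ - 1*8486) - (-87 + 2*(-147)²) = (⅑ - 8486) - (-87 + 2*21609) = -76373/9 - (-87 + 43218) = -76373/9 - 1*43131 = -76373/9 - 43131 = -464552/9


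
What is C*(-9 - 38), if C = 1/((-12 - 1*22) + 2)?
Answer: 47/32 ≈ 1.4688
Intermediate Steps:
C = -1/32 (C = 1/((-12 - 22) + 2) = 1/(-34 + 2) = 1/(-32) = -1/32 ≈ -0.031250)
C*(-9 - 38) = -(-9 - 38)/32 = -1/32*(-47) = 47/32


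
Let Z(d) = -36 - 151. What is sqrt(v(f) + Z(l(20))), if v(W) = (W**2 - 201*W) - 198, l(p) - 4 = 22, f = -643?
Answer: sqrt(542307) ≈ 736.42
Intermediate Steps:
l(p) = 26 (l(p) = 4 + 22 = 26)
Z(d) = -187
v(W) = -198 + W**2 - 201*W
sqrt(v(f) + Z(l(20))) = sqrt((-198 + (-643)**2 - 201*(-643)) - 187) = sqrt((-198 + 413449 + 129243) - 187) = sqrt(542494 - 187) = sqrt(542307)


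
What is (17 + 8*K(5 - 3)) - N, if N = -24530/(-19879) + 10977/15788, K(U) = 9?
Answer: 27327127605/313849652 ≈ 87.071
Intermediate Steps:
N = 605491423/313849652 (N = -24530*(-1/19879) + 10977*(1/15788) = 24530/19879 + 10977/15788 = 605491423/313849652 ≈ 1.9292)
(17 + 8*K(5 - 3)) - N = (17 + 8*9) - 1*605491423/313849652 = (17 + 72) - 605491423/313849652 = 89 - 605491423/313849652 = 27327127605/313849652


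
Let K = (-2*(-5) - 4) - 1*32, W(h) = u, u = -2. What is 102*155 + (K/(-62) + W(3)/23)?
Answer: 11272767/713 ≈ 15810.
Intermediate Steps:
W(h) = -2
K = -26 (K = (10 - 4) - 32 = 6 - 32 = -26)
102*155 + (K/(-62) + W(3)/23) = 102*155 + (-26/(-62) - 2/23) = 15810 + (-26*(-1/62) - 2*1/23) = 15810 + (13/31 - 2/23) = 15810 + 237/713 = 11272767/713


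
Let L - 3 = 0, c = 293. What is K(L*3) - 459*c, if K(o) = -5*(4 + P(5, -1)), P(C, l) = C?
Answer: -134532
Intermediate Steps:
L = 3 (L = 3 + 0 = 3)
K(o) = -45 (K(o) = -5*(4 + 5) = -5*9 = -45)
K(L*3) - 459*c = -45 - 459*293 = -45 - 134487 = -134532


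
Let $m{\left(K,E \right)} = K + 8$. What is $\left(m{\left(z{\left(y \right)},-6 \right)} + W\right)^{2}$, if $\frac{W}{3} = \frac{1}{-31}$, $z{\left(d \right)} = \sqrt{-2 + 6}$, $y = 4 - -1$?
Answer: $\frac{94249}{961} \approx 98.074$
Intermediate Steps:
$y = 5$ ($y = 4 + 1 = 5$)
$z{\left(d \right)} = 2$ ($z{\left(d \right)} = \sqrt{4} = 2$)
$m{\left(K,E \right)} = 8 + K$
$W = - \frac{3}{31}$ ($W = \frac{3}{-31} = 3 \left(- \frac{1}{31}\right) = - \frac{3}{31} \approx -0.096774$)
$\left(m{\left(z{\left(y \right)},-6 \right)} + W\right)^{2} = \left(\left(8 + 2\right) - \frac{3}{31}\right)^{2} = \left(10 - \frac{3}{31}\right)^{2} = \left(\frac{307}{31}\right)^{2} = \frac{94249}{961}$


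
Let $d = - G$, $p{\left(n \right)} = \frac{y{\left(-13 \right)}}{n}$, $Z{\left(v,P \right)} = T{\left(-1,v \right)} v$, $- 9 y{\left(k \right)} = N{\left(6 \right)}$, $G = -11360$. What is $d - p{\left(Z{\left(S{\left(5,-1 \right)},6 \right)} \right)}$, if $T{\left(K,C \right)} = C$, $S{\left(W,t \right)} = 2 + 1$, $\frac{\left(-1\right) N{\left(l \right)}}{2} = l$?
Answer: $\frac{306716}{27} \approx 11360.0$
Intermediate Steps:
$N{\left(l \right)} = - 2 l$
$S{\left(W,t \right)} = 3$
$y{\left(k \right)} = \frac{4}{3}$ ($y{\left(k \right)} = - \frac{\left(-2\right) 6}{9} = \left(- \frac{1}{9}\right) \left(-12\right) = \frac{4}{3}$)
$Z{\left(v,P \right)} = v^{2}$ ($Z{\left(v,P \right)} = v v = v^{2}$)
$p{\left(n \right)} = \frac{4}{3 n}$
$d = 11360$ ($d = \left(-1\right) \left(-11360\right) = 11360$)
$d - p{\left(Z{\left(S{\left(5,-1 \right)},6 \right)} \right)} = 11360 - \frac{4}{3 \cdot 3^{2}} = 11360 - \frac{4}{3 \cdot 9} = 11360 - \frac{4}{3} \cdot \frac{1}{9} = 11360 - \frac{4}{27} = \frac{306716}{27}$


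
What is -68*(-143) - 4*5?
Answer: 9704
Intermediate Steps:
-68*(-143) - 4*5 = 9724 - 20 = 9704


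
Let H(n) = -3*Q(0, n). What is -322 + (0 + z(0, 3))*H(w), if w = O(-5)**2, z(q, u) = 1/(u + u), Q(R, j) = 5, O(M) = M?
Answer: -649/2 ≈ -324.50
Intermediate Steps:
z(q, u) = 1/(2*u)
w = 25 (w = (-5)**2 = 25)
H(n) = -15 (H(n) = -3*5 = -15)
-322 + (0 + z(0, 3))*H(w) = -322 + (0 + (1/2)/3)*(-15) = -322 + (0 + (1/2)*(1/3))*(-15) = -322 + (0 + 1/6)*(-15) = -322 + (1/6)*(-15) = -322 - 5/2 = -649/2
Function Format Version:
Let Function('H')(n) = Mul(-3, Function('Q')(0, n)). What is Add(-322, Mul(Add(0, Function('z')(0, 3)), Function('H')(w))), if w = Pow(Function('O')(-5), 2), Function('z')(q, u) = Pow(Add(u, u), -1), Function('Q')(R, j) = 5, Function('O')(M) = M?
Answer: Rational(-649, 2) ≈ -324.50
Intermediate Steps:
Function('z')(q, u) = Mul(Rational(1, 2), Pow(u, -1)) (Function('z')(q, u) = Pow(Mul(2, u), -1) = Mul(Rational(1, 2), Pow(u, -1)))
w = 25 (w = Pow(-5, 2) = 25)
Function('H')(n) = -15 (Function('H')(n) = Mul(-3, 5) = -15)
Add(-322, Mul(Add(0, Function('z')(0, 3)), Function('H')(w))) = Add(-322, Mul(Add(0, Mul(Rational(1, 2), Pow(3, -1))), -15)) = Add(-322, Mul(Add(0, Mul(Rational(1, 2), Rational(1, 3))), -15)) = Add(-322, Mul(Add(0, Rational(1, 6)), -15)) = Add(-322, Mul(Rational(1, 6), -15)) = Add(-322, Rational(-5, 2)) = Rational(-649, 2)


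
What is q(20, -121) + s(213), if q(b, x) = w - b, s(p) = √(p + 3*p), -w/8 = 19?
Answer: -172 + 2*√213 ≈ -142.81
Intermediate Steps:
w = -152 (w = -8*19 = -152)
s(p) = 2*√p (s(p) = √(4*p) = 2*√p)
q(b, x) = -152 - b
q(20, -121) + s(213) = (-152 - 1*20) + 2*√213 = (-152 - 20) + 2*√213 = -172 + 2*√213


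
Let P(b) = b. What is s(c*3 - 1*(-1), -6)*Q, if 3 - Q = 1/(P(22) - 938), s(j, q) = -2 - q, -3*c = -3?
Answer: 2749/229 ≈ 12.004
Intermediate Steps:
c = 1 (c = -⅓*(-3) = 1)
Q = 2749/916 (Q = 3 - 1/(22 - 938) = 3 - 1/(-916) = 3 - 1*(-1/916) = 3 + 1/916 = 2749/916 ≈ 3.0011)
s(c*3 - 1*(-1), -6)*Q = (-2 - 1*(-6))*(2749/916) = (-2 + 6)*(2749/916) = 4*(2749/916) = 2749/229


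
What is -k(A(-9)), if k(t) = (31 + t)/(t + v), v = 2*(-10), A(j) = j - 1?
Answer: 7/10 ≈ 0.70000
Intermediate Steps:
A(j) = -1 + j
v = -20
k(t) = (31 + t)/(-20 + t) (k(t) = (31 + t)/(t - 20) = (31 + t)/(-20 + t))
-k(A(-9)) = -(31 + (-1 - 9))/(-20 + (-1 - 9)) = -(31 - 10)/(-20 - 10) = -21/(-30) = -(-1)*21/30 = -1*(-7/10) = 7/10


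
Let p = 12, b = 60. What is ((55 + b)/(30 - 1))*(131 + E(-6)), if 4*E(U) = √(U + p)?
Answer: 15065/29 + 115*√6/116 ≈ 521.91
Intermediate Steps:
E(U) = √(12 + U)/4 (E(U) = √(U + 12)/4 = √(12 + U)/4)
((55 + b)/(30 - 1))*(131 + E(-6)) = ((55 + 60)/(30 - 1))*(131 + √(12 - 6)/4) = (115/29)*(131 + √6/4) = (115*(1/29))*(131 + √6/4) = 115*(131 + √6/4)/29 = 15065/29 + 115*√6/116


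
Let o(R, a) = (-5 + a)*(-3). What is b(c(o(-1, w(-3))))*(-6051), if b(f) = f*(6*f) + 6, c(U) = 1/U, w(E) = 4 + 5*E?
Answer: -4649185/128 ≈ -36322.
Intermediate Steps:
o(R, a) = 15 - 3*a
b(f) = 6 + 6*f² (b(f) = 6*f² + 6 = 6 + 6*f²)
b(c(o(-1, w(-3))))*(-6051) = (6 + 6*(1/(15 - 3*(4 + 5*(-3))))²)*(-6051) = (6 + 6*(1/(15 - 3*(4 - 15)))²)*(-6051) = (6 + 6*(1/(15 - 3*(-11)))²)*(-6051) = (6 + 6*(1/(15 + 33))²)*(-6051) = (6 + 6*(1/48)²)*(-6051) = (6 + 6*(1/2304))*(-6051) = (6 + 1/384)*(-6051) = (2305/384)*(-6051) = -4649185/128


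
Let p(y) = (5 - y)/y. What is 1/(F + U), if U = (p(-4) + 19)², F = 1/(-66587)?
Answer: 1065392/298909027 ≈ 0.0035643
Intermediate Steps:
F = -1/66587 ≈ -1.5018e-5
p(y) = (5 - y)/y
U = 4489/16 (U = ((5 - 1*(-4))/(-4) + 19)² = (-(5 + 4)/4 + 19)² = (-¼*9 + 19)² = (-9/4 + 19)² = (67/4)² = 4489/16 ≈ 280.56)
1/(F + U) = 1/(-1/66587 + 4489/16) = 1/(298909027/1065392) = 1065392/298909027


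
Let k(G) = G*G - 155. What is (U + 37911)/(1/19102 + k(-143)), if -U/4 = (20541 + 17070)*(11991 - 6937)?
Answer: -4841122151210/129218663 ≈ -37465.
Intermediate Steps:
U = -760343976 (U = -4*(20541 + 17070)*(11991 - 6937) = -150444*5054 = -4*190085994 = -760343976)
k(G) = -155 + G² (k(G) = G² - 155 = -155 + G²)
(U + 37911)/(1/19102 + k(-143)) = (-760343976 + 37911)/(1/19102 + (-155 + (-143)²)) = -760306065/(1/19102 + (-155 + 20449)) = -760306065/(1/19102 + 20294) = -760306065/387655989/19102 = -760306065*19102/387655989 = -4841122151210/129218663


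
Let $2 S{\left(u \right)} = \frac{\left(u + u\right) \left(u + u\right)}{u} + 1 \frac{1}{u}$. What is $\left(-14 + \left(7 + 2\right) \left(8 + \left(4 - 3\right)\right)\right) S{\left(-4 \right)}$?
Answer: $- \frac{4355}{8} \approx -544.38$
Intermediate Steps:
$S{\left(u \right)} = \frac{1}{2 u} + 2 u$ ($S{\left(u \right)} = \frac{\frac{\left(u + u\right) \left(u + u\right)}{u} + 1 \frac{1}{u}}{2} = \frac{\frac{2 u 2 u}{u} + \frac{1}{u}}{2} = \frac{\frac{4 u^{2}}{u} + \frac{1}{u}}{2} = \frac{4 u + \frac{1}{u}}{2} = \frac{\frac{1}{u} + 4 u}{2} = \frac{1}{2 u} + 2 u$)
$\left(-14 + \left(7 + 2\right) \left(8 + \left(4 - 3\right)\right)\right) S{\left(-4 \right)} = \left(-14 + \left(7 + 2\right) \left(8 + \left(4 - 3\right)\right)\right) \left(\frac{1}{2 \left(-4\right)} + 2 \left(-4\right)\right) = \left(-14 + 9 \left(8 + 1\right)\right) \left(\frac{1}{2} \left(- \frac{1}{4}\right) - 8\right) = \left(-14 + 9 \cdot 9\right) \left(- \frac{1}{8} - 8\right) = \left(-14 + 81\right) \left(- \frac{65}{8}\right) = 67 \left(- \frac{65}{8}\right) = - \frac{4355}{8}$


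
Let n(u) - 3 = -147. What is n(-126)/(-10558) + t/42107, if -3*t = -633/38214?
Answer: 115854650525/8494316944542 ≈ 0.013639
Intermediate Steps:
t = 211/38214 (t = -(-211)/38214 = -⅓*(-211/12738) = 211/38214 ≈ 0.0055215)
n(u) = -144 (n(u) = 3 - 147 = -144)
n(-126)/(-10558) + t/42107 = -144/(-10558) + (211/38214)/42107 = -144*(-1/10558) + (211/38214)*(1/42107) = 72/5279 + 211/1609076898 = 115854650525/8494316944542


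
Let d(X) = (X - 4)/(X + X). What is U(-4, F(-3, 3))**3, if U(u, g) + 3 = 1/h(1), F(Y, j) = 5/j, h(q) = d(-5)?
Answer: -4913/729 ≈ -6.7394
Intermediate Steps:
d(X) = (-4 + X)/(2*X) (d(X) = (-4 + X)/((2*X)) = (-4 + X)*(1/(2*X)) = (-4 + X)/(2*X))
h(q) = 9/10 (h(q) = (1/2)*(-4 - 5)/(-5) = (1/2)*(-1/5)*(-9) = 9/10)
U(u, g) = -17/9 (U(u, g) = -3 + 1/(9/10) = -3 + 10/9 = -17/9)
U(-4, F(-3, 3))**3 = (-17/9)**3 = -4913/729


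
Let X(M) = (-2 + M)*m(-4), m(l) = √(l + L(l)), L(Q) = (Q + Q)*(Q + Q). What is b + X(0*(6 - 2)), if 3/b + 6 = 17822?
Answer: 3/17816 - 4*√15 ≈ -15.492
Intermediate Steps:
L(Q) = 4*Q² (L(Q) = (2*Q)*(2*Q) = 4*Q²)
m(l) = √(l + 4*l²)
X(M) = 2*√15*(-2 + M) (X(M) = (-2 + M)*√(-4*(1 + 4*(-4))) = (-2 + M)*√(-4*(1 - 16)) = (-2 + M)*√(-4*(-15)) = (-2 + M)*√60 = (-2 + M)*(2*√15) = 2*√15*(-2 + M))
b = 3/17816 (b = 3/(-6 + 17822) = 3/17816 ≈ 0.00016839)
b + X(0*(6 - 2)) = 3/17816 + 2*√15*(-2 + 0*(6 - 2)) = 3/17816 + 2*√15*(-2 + 0*4) = 3/17816 + 2*√15*(-2 + 0) = 3/17816 + 2*√15*(-2) = 3/17816 - 4*√15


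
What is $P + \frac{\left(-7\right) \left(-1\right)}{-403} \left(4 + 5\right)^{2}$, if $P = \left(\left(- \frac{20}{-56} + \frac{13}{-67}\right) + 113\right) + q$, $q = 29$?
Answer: $\frac{53207801}{378014} \approx 140.76$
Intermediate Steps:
$P = \frac{133349}{938}$ ($P = \left(\left(- \frac{20}{-56} + \frac{13}{-67}\right) + 113\right) + 29 = \left(\left(\left(-20\right) \left(- \frac{1}{56}\right) + 13 \left(- \frac{1}{67}\right)\right) + 113\right) + 29 = \left(\left(\frac{5}{14} - \frac{13}{67}\right) + 113\right) + 29 = \left(\frac{153}{938} + 113\right) + 29 = \frac{106147}{938} + 29 = \frac{133349}{938} \approx 142.16$)
$P + \frac{\left(-7\right) \left(-1\right)}{-403} \left(4 + 5\right)^{2} = \frac{133349}{938} + \frac{\left(-7\right) \left(-1\right)}{-403} \left(4 + 5\right)^{2} = \frac{133349}{938} + 7 \left(- \frac{1}{403}\right) 9^{2} = \frac{133349}{938} - \frac{567}{403} = \frac{53207801}{378014}$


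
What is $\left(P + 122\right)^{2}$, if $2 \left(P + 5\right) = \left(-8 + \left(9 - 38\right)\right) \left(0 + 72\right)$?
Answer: $1476225$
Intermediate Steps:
$P = -1337$ ($P = -5 + \frac{\left(-8 + \left(9 - 38\right)\right) \left(0 + 72\right)}{2} = -5 + \frac{\left(-8 + \left(9 - 38\right)\right) 72}{2} = -5 + \frac{\left(-8 - 29\right) 72}{2} = -5 + \frac{\left(-37\right) 72}{2} = -5 + \frac{1}{2} \left(-2664\right) = -5 - 1332 = -1337$)
$\left(P + 122\right)^{2} = \left(-1337 + 122\right)^{2} = \left(-1215\right)^{2} = 1476225$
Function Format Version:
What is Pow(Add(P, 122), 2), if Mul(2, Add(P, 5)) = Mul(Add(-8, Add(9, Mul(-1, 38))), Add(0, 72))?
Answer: 1476225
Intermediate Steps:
P = -1337 (P = Add(-5, Mul(Rational(1, 2), Mul(Add(-8, Add(9, Mul(-1, 38))), Add(0, 72)))) = Add(-5, Mul(Rational(1, 2), Mul(Add(-8, Add(9, -38)), 72))) = Add(-5, Mul(Rational(1, 2), Mul(Add(-8, -29), 72))) = Add(-5, Mul(Rational(1, 2), Mul(-37, 72))) = Add(-5, Mul(Rational(1, 2), -2664)) = Add(-5, -1332) = -1337)
Pow(Add(P, 122), 2) = Pow(Add(-1337, 122), 2) = Pow(-1215, 2) = 1476225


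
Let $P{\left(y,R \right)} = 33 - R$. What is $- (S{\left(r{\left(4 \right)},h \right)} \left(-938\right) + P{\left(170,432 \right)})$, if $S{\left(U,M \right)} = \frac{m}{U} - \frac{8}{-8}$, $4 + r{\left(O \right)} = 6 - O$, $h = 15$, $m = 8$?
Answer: $-2415$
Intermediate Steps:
$r{\left(O \right)} = 2 - O$ ($r{\left(O \right)} = -4 - \left(-6 + O\right) = 2 - O$)
$S{\left(U,M \right)} = 1 + \frac{8}{U}$ ($S{\left(U,M \right)} = \frac{8}{U} - \frac{8}{-8} = \frac{8}{U} - -1 = \frac{8}{U} + 1 = 1 + \frac{8}{U}$)
$- (S{\left(r{\left(4 \right)},h \right)} \left(-938\right) + P{\left(170,432 \right)}) = - (\frac{8 + \left(2 - 4\right)}{2 - 4} \left(-938\right) + \left(33 - 432\right)) = - (\frac{8 - 2}{-2} \left(-938\right) - 399) = - (\left(- \frac{1}{2}\right) 6 \left(-938\right) - 399) = - (\left(-3\right) \left(-938\right) - 399) = - (2814 - 399) = \left(-1\right) 2415 = -2415$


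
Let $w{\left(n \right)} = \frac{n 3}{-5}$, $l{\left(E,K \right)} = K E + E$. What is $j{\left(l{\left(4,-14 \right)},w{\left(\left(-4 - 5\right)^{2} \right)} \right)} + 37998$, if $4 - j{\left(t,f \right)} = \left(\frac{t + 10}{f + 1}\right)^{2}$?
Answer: $\frac{10982353}{289} \approx 38001.0$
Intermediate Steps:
$l{\left(E,K \right)} = E + E K$ ($l{\left(E,K \right)} = E K + E = E + E K$)
$w{\left(n \right)} = - \frac{3 n}{5}$ ($w{\left(n \right)} = 3 n \left(- \frac{1}{5}\right) = - \frac{3 n}{5}$)
$j{\left(t,f \right)} = 4 - \frac{\left(10 + t\right)^{2}}{\left(1 + f\right)^{2}}$ ($j{\left(t,f \right)} = 4 - \left(\frac{t + 10}{f + 1}\right)^{2} = 4 - \left(\frac{10 + t}{1 + f}\right)^{2} = 4 - \frac{\left(10 + t\right)^{2}}{\left(1 + f\right)^{2}}$)
$j{\left(l{\left(4,-14 \right)},w{\left(\left(-4 - 5\right)^{2} \right)} \right)} + 37998 = \left(4 - \frac{\left(10 + 4 \left(1 - 14\right)\right)^{2}}{\left(1 - \frac{3 \left(-4 - 5\right)^{2}}{5}\right)^{2}}\right) + 37998 = \left(4 - \frac{\left(10 + 4 \left(-13\right)\right)^{2}}{\left(1 - \frac{3 \left(-9\right)^{2}}{5}\right)^{2}}\right) + 37998 = \left(4 - \frac{\left(10 - 52\right)^{2}}{\left(1 - \frac{243}{5}\right)^{2}}\right) + 37998 = \left(4 - \frac{\left(-42\right)^{2}}{\left(1 - \frac{243}{5}\right)^{2}}\right) + 37998 = \left(4 - \frac{1}{\frac{56644}{25}} \cdot 1764\right) + 37998 = \left(4 - \frac{25}{56644} \cdot 1764\right) + 37998 = \left(4 - \frac{225}{289}\right) + 37998 = \frac{931}{289} + 37998 = \frac{10982353}{289}$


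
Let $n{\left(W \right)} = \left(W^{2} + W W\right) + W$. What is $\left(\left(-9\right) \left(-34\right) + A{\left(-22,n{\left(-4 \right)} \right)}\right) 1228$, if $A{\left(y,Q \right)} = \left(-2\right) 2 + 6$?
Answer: $378224$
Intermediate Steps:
$n{\left(W \right)} = W + 2 W^{2}$ ($n{\left(W \right)} = \left(W^{2} + W^{2}\right) + W = 2 W^{2} + W = W + 2 W^{2}$)
$A{\left(y,Q \right)} = 2$ ($A{\left(y,Q \right)} = -4 + 6 = 2$)
$\left(\left(-9\right) \left(-34\right) + A{\left(-22,n{\left(-4 \right)} \right)}\right) 1228 = \left(\left(-9\right) \left(-34\right) + 2\right) 1228 = \left(306 + 2\right) 1228 = 308 \cdot 1228 = 378224$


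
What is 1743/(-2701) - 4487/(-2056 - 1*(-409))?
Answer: 9248666/4448547 ≈ 2.0790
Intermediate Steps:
1743/(-2701) - 4487/(-2056 - 1*(-409)) = 1743*(-1/2701) - 4487/(-2056 + 409) = -1743/2701 - 4487/(-1647) = -1743/2701 - 4487*(-1/1647) = -1743/2701 + 4487/1647 = 9248666/4448547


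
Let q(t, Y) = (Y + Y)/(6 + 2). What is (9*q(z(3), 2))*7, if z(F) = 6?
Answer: 63/2 ≈ 31.500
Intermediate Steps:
q(t, Y) = Y/4 (q(t, Y) = (2*Y)/8 = (2*Y)*(1/8) = Y/4)
(9*q(z(3), 2))*7 = (9*((1/4)*2))*7 = (9*(1/2))*7 = (9/2)*7 = 63/2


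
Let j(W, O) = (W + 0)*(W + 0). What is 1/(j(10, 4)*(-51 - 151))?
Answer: -1/20200 ≈ -4.9505e-5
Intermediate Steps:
j(W, O) = W² (j(W, O) = W*W = W²)
1/(j(10, 4)*(-51 - 151)) = 1/(10²*(-51 - 151)) = 1/(100*(-202)) = 1/(-20200) = -1/20200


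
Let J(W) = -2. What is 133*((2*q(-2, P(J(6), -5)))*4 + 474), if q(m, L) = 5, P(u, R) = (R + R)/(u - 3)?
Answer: 68362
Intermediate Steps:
P(u, R) = 2*R/(-3 + u) (P(u, R) = (2*R)/(-3 + u) = 2*R/(-3 + u))
133*((2*q(-2, P(J(6), -5)))*4 + 474) = 133*((2*5)*4 + 474) = 133*(10*4 + 474) = 133*(40 + 474) = 133*514 = 68362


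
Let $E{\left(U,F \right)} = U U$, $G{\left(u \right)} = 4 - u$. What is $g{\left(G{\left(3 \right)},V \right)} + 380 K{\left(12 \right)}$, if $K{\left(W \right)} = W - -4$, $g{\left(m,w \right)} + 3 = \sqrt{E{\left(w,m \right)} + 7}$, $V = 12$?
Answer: $6077 + \sqrt{151} \approx 6089.3$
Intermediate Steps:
$E{\left(U,F \right)} = U^{2}$
$g{\left(m,w \right)} = -3 + \sqrt{7 + w^{2}}$ ($g{\left(m,w \right)} = -3 + \sqrt{w^{2} + 7} = -3 + \sqrt{7 + w^{2}}$)
$K{\left(W \right)} = 4 + W$ ($K{\left(W \right)} = W + 4 = 4 + W$)
$g{\left(G{\left(3 \right)},V \right)} + 380 K{\left(12 \right)} = \left(-3 + \sqrt{7 + 12^{2}}\right) + 380 \left(4 + 12\right) = \left(-3 + \sqrt{7 + 144}\right) + 380 \cdot 16 = \left(-3 + \sqrt{151}\right) + 6080 = 6077 + \sqrt{151}$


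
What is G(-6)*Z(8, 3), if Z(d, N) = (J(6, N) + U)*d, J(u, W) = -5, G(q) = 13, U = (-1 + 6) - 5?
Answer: -520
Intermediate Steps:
U = 0 (U = 5 - 5 = 0)
Z(d, N) = -5*d (Z(d, N) = (-5 + 0)*d = -5*d)
G(-6)*Z(8, 3) = 13*(-5*8) = 13*(-40) = -520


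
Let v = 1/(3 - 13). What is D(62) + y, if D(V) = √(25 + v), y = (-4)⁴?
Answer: 256 + √2490/10 ≈ 260.99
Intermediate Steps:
v = -⅒ (v = 1/(-10) = -⅒ ≈ -0.10000)
y = 256
D(V) = √2490/10 (D(V) = √(25 - ⅒) = √(249/10) = √2490/10)
D(62) + y = √2490/10 + 256 = 256 + √2490/10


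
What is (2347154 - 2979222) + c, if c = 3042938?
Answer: 2410870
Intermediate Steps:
(2347154 - 2979222) + c = (2347154 - 2979222) + 3042938 = -632068 + 3042938 = 2410870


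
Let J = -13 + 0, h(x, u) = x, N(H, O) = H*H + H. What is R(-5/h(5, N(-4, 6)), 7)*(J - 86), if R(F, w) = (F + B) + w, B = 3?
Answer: -891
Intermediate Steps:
N(H, O) = H + H**2 (N(H, O) = H**2 + H = H + H**2)
R(F, w) = 3 + F + w (R(F, w) = (F + 3) + w = (3 + F) + w = 3 + F + w)
J = -13
R(-5/h(5, N(-4, 6)), 7)*(J - 86) = (3 - 5/5 + 7)*(-13 - 86) = (3 - 5*1/5 + 7)*(-99) = (3 - 1 + 7)*(-99) = 9*(-99) = -891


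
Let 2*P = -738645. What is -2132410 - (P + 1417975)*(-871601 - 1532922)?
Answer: 5043013845695/2 ≈ 2.5215e+12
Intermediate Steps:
P = -738645/2 (P = (½)*(-738645) = -738645/2 ≈ -3.6932e+5)
-2132410 - (P + 1417975)*(-871601 - 1532922) = -2132410 - (-738645/2 + 1417975)*(-871601 - 1532922) = -2132410 - 2097305*(-2404523)/2 = -2132410 - 1*(-5043018110515/2) = -2132410 + 5043018110515/2 = 5043013845695/2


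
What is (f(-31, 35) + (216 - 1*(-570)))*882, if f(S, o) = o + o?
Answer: 754992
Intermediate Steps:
f(S, o) = 2*o
(f(-31, 35) + (216 - 1*(-570)))*882 = (2*35 + (216 - 1*(-570)))*882 = (70 + (216 + 570))*882 = (70 + 786)*882 = 856*882 = 754992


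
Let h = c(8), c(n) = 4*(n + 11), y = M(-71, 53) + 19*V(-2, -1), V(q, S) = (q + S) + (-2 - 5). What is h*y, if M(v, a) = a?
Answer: -10412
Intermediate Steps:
V(q, S) = -7 + S + q (V(q, S) = (S + q) - 7 = -7 + S + q)
y = -137 (y = 53 + 19*(-7 - 1 - 2) = 53 + 19*(-10) = 53 - 190 = -137)
c(n) = 44 + 4*n (c(n) = 4*(11 + n) = 44 + 4*n)
h = 76 (h = 44 + 4*8 = 44 + 32 = 76)
h*y = 76*(-137) = -10412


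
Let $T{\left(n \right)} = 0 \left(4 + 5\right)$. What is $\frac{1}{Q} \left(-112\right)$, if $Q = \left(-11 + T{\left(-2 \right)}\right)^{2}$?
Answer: $- \frac{112}{121} \approx -0.92562$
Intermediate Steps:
$T{\left(n \right)} = 0$ ($T{\left(n \right)} = 0 \cdot 9 = 0$)
$Q = 121$ ($Q = \left(-11 + 0\right)^{2} = \left(-11\right)^{2} = 121$)
$\frac{1}{Q} \left(-112\right) = \frac{1}{121} \left(-112\right) = - \frac{112}{121}$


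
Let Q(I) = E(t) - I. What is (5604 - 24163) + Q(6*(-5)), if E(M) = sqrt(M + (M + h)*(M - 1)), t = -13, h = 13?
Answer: -18529 + I*sqrt(13) ≈ -18529.0 + 3.6056*I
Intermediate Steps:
E(M) = sqrt(M + (-1 + M)*(13 + M)) (E(M) = sqrt(M + (M + 13)*(M - 1)) = sqrt(M + (13 + M)*(-1 + M)) = sqrt(M + (-1 + M)*(13 + M)))
Q(I) = -I + I*sqrt(13) (Q(I) = sqrt(-13 + (-13)**2 + 13*(-13)) - I = sqrt(-13 + 169 - 169) - I = sqrt(-13) - I = I*sqrt(13) - I = -I + I*sqrt(13))
(5604 - 24163) + Q(6*(-5)) = (5604 - 24163) + (-6*(-5) + I*sqrt(13)) = -18559 + (-1*(-30) + I*sqrt(13)) = -18559 + (30 + I*sqrt(13)) = -18529 + I*sqrt(13)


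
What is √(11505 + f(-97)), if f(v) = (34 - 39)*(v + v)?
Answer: 5*√499 ≈ 111.69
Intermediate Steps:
f(v) = -10*v
√(11505 + f(-97)) = √(11505 - 10*(-97)) = √(11505 + 970) = √12475 = 5*√499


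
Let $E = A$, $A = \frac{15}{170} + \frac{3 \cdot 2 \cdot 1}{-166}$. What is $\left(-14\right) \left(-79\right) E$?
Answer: $\frac{81291}{1411} \approx 57.612$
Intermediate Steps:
$A = \frac{147}{2822}$ ($A = 15 \cdot \frac{1}{170} + 6 \cdot 1 \left(- \frac{1}{166}\right) = \frac{3}{34} + 6 \left(- \frac{1}{166}\right) = \frac{3}{34} - \frac{3}{83} = \frac{147}{2822} \approx 0.052091$)
$E = \frac{147}{2822} \approx 0.052091$
$\left(-14\right) \left(-79\right) E = \left(-14\right) \left(-79\right) \frac{147}{2822} = 1106 \cdot \frac{147}{2822} = \frac{81291}{1411}$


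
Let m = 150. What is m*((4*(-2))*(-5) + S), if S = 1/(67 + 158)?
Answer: 18002/3 ≈ 6000.7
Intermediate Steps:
S = 1/225 ≈ 0.0044444
m*((4*(-2))*(-5) + S) = 150*((4*(-2))*(-5) + 1/225) = 150*(-8*(-5) + 1/225) = 150*(40 + 1/225) = 150*(9001/225) = 18002/3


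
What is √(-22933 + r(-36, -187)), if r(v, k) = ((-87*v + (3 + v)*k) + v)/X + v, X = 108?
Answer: I*√823795/6 ≈ 151.27*I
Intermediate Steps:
r(v, k) = 11*v/54 + k*(3 + v)/108 (r(v, k) = ((-87*v + (3 + v)*k) + v)/108 + v = ((-87*v + k*(3 + v)) + v)*(1/108) + v = (-86*v + k*(3 + v))*(1/108) + v = (-43*v/54 + k*(3 + v)/108) + v = 11*v/54 + k*(3 + v)/108)
√(-22933 + r(-36, -187)) = √(-22933 + ((1/36)*(-187) + (11/54)*(-36) + (1/108)*(-187)*(-36))) = √(-22933 + (-187/36 - 22/3 + 187/3)) = √(-22933 + 1793/36) = √(-823795/36) = I*√823795/6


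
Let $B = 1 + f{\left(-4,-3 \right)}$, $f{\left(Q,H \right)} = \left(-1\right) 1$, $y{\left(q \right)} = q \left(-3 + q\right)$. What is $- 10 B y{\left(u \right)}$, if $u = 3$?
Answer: $0$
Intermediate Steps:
$f{\left(Q,H \right)} = -1$
$B = 0$ ($B = 1 - 1 = 0$)
$- 10 B y{\left(u \right)} = \left(-10\right) 0 \cdot 3 \left(-3 + 3\right) = 0 \cdot 3 \cdot 0 = 0 \cdot 0 = 0$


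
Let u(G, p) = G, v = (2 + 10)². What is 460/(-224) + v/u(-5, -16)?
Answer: -8639/280 ≈ -30.854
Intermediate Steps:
v = 144 (v = 12² = 144)
460/(-224) + v/u(-5, -16) = 460/(-224) + 144/(-5) = 460*(-1/224) + 144*(-⅕) = -115/56 - 144/5 = -8639/280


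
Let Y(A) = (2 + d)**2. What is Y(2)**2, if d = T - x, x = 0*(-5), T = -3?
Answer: 1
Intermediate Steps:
x = 0
d = -3 (d = -3 - 1*0 = -3 + 0 = -3)
Y(A) = 1 (Y(A) = (2 - 3)**2 = (-1)**2 = 1)
Y(2)**2 = 1**2 = 1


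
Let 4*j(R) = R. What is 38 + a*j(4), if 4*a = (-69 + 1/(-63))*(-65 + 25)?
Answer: 45874/63 ≈ 728.16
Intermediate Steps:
j(R) = R/4
a = 43480/63 (a = ((-69 + 1/(-63))*(-65 + 25))/4 = ((-69 - 1/63)*(-40))/4 = (-4348/63*(-40))/4 = (1/4)*(173920/63) = 43480/63 ≈ 690.16)
38 + a*j(4) = 38 + 43480*((1/4)*4)/63 = 38 + (43480/63)*1 = 38 + 43480/63 = 45874/63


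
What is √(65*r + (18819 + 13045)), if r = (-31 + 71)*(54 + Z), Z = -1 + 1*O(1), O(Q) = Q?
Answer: 2*√43066 ≈ 415.05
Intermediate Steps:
Z = 0 (Z = -1 + 1*1 = -1 + 1 = 0)
r = 2160 (r = (-31 + 71)*(54 + 0) = 40*54 = 2160)
√(65*r + (18819 + 13045)) = √(65*2160 + (18819 + 13045)) = √(140400 + 31864) = √172264 = 2*√43066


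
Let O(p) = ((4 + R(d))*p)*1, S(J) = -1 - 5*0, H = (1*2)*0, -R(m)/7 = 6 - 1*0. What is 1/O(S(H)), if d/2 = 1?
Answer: 1/38 ≈ 0.026316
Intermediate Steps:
d = 2 (d = 2*1 = 2)
R(m) = -42 (R(m) = -7*(6 - 1*0) = -7*(6 + 0) = -7*6 = -42)
H = 0 (H = 2*0 = 0)
S(J) = -1 (S(J) = -1 + 0 = -1)
O(p) = -38*p (O(p) = ((4 - 42)*p)*1 = -38*p*1 = -38*p)
1/O(S(H)) = 1/(-38*(-1)) = 1/38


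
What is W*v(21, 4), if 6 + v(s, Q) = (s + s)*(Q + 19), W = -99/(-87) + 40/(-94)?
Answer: 932160/1363 ≈ 683.90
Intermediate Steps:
W = 971/1363 (W = -99*(-1/87) + 40*(-1/94) = 33/29 - 20/47 = 971/1363 ≈ 0.71240)
v(s, Q) = -6 + 2*s*(19 + Q) (v(s, Q) = -6 + (s + s)*(Q + 19) = -6 + (2*s)*(19 + Q) = -6 + 2*s*(19 + Q))
W*v(21, 4) = 971*(-6 + 38*21 + 2*4*21)/1363 = 971*(-6 + 798 + 168)/1363 = (971/1363)*960 = 932160/1363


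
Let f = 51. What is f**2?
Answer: 2601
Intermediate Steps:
f**2 = 51**2 = 2601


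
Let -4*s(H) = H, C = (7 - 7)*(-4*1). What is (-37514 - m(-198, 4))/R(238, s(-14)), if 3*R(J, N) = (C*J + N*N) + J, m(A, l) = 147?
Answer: -34764/77 ≈ -451.48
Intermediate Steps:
C = 0 (C = 0*(-4) = 0)
s(H) = -H/4
R(J, N) = J/3 + N²/3 (R(J, N) = ((0*J + N*N) + J)/3 = ((0 + N²) + J)/3 = (N² + J)/3 = (J + N²)/3 = J/3 + N²/3)
(-37514 - m(-198, 4))/R(238, s(-14)) = (-37514 - 1*147)/((⅓)*238 + (-¼*(-14))²/3) = (-37514 - 147)/(238/3 + (7/2)²/3) = -37661/(238/3 + (⅓)*(49/4)) = -37661/(238/3 + 49/12) = -37661/1001/12 = -37661*12/1001 = -34764/77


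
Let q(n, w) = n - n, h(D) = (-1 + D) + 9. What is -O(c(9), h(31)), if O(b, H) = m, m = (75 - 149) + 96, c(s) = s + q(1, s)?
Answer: -22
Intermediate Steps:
h(D) = 8 + D
q(n, w) = 0
c(s) = s (c(s) = s + 0 = s)
m = 22 (m = -74 + 96 = 22)
O(b, H) = 22
-O(c(9), h(31)) = -1*22 = -22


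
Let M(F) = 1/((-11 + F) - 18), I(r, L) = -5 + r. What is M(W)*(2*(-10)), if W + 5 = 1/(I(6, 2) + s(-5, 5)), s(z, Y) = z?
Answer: 80/137 ≈ 0.58394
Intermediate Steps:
W = -21/4 (W = -5 + 1/((-5 + 6) - 5) = -5 + 1/(1 - 5) = -5 + 1/(-4) = -5 - 1/4 = -21/4 ≈ -5.2500)
M(F) = 1/(-29 + F)
M(W)*(2*(-10)) = (2*(-10))/(-29 - 21/4) = -20/(-137/4) = -4/137*(-20) = 80/137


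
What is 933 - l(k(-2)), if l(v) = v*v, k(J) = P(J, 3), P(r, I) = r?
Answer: 929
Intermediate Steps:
k(J) = J
l(v) = v**2
933 - l(k(-2)) = 933 - 1*(-2)**2 = 933 - 1*4 = 933 - 4 = 929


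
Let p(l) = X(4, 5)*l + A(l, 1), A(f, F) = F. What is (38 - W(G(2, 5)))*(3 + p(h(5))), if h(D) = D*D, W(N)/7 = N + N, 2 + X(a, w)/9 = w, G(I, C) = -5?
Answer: 73332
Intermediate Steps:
X(a, w) = -18 + 9*w
W(N) = 14*N (W(N) = 7*(N + N) = 7*(2*N) = 14*N)
h(D) = D**2
p(l) = 1 + 27*l (p(l) = (-18 + 9*5)*l + 1 = (-18 + 45)*l + 1 = 27*l + 1 = 1 + 27*l)
(38 - W(G(2, 5)))*(3 + p(h(5))) = (38 - 14*(-5))*(3 + (1 + 27*5**2)) = (38 - 1*(-70))*(3 + (1 + 27*25)) = (38 + 70)*(3 + (1 + 675)) = 108*(3 + 676) = 108*679 = 73332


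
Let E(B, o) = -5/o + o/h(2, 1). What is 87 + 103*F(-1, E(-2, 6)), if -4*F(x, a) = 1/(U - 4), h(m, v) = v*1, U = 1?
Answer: 1147/12 ≈ 95.583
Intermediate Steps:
h(m, v) = v
E(B, o) = o - 5/o (E(B, o) = -5/o + o/1 = -5/o + o*1 = -5/o + o = o - 5/o)
F(x, a) = 1/12 (F(x, a) = -1/(4*(1 - 4)) = -1/4/(-3) = -1/4*(-1/3) = 1/12)
87 + 103*F(-1, E(-2, 6)) = 87 + 103*(1/12) = 87 + 103/12 = 1147/12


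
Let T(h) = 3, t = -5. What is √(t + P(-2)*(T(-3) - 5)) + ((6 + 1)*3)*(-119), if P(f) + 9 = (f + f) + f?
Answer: -2494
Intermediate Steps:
P(f) = -9 + 3*f (P(f) = -9 + ((f + f) + f) = -9 + (2*f + f) = -9 + 3*f)
√(t + P(-2)*(T(-3) - 5)) + ((6 + 1)*3)*(-119) = √(-5 + (-9 + 3*(-2))*(3 - 5)) + ((6 + 1)*3)*(-119) = √(-5 + (-9 - 6)*(-2)) + (7*3)*(-119) = √(-5 - 15*(-2)) + 21*(-119) = √(-5 + 30) - 2499 = √25 - 2499 = 5 - 2499 = -2494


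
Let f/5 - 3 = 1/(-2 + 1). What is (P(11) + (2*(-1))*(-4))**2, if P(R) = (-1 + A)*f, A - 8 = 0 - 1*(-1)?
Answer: 7744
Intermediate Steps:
A = 9 (A = 8 + (0 - 1*(-1)) = 8 + (0 + 1) = 8 + 1 = 9)
f = 10 (f = 15 + 5/(-2 + 1) = 15 + 5/(-1) = 15 + 5*(-1) = 15 - 5 = 10)
P(R) = 80 (P(R) = (-1 + 9)*10 = 8*10 = 80)
(P(11) + (2*(-1))*(-4))**2 = (80 + (2*(-1))*(-4))**2 = (80 - 2*(-4))**2 = (80 + 8)**2 = 88**2 = 7744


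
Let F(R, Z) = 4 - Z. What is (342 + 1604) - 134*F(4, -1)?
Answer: 1276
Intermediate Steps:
(342 + 1604) - 134*F(4, -1) = (342 + 1604) - 134*(4 - 1*(-1)) = 1946 - 134*(4 + 1) = 1946 - 134*5 = 1946 - 670 = 1276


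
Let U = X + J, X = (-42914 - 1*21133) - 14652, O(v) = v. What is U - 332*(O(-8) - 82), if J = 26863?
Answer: -21956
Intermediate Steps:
X = -78699 (X = (-42914 - 21133) - 14652 = -64047 - 14652 = -78699)
U = -51836 (U = -78699 + 26863 = -51836)
U - 332*(O(-8) - 82) = -51836 - 332*(-8 - 82) = -51836 - 332*(-90) = -51836 - 1*(-29880) = -51836 + 29880 = -21956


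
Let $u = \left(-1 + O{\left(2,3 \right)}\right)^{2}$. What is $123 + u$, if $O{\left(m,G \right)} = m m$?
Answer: $132$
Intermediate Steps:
$O{\left(m,G \right)} = m^{2}$
$u = 9$ ($u = \left(-1 + 2^{2}\right)^{2} = \left(-1 + 4\right)^{2} = 3^{2} = 9$)
$123 + u = 123 + 9 = 132$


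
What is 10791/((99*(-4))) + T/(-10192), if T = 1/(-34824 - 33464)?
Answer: -18965762815/695991296 ≈ -27.250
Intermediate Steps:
T = -1/68288 (T = 1/(-68288) = -1/68288 ≈ -1.4644e-5)
10791/((99*(-4))) + T/(-10192) = 10791/((99*(-4))) - 1/68288/(-10192) = 10791/(-396) - 1/68288*(-1/10192) = 10791*(-1/396) + 1/695991296 = -109/4 + 1/695991296 = -18965762815/695991296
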